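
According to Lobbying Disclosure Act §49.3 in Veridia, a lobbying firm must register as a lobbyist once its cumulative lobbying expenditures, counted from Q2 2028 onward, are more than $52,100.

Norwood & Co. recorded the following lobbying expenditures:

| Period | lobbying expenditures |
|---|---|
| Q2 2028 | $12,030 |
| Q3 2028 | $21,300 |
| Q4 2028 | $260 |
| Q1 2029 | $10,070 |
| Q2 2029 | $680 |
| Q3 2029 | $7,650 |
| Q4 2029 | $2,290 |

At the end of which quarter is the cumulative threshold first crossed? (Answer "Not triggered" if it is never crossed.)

Through Q2 2028: $12,030
Through Q3 2028: $33,330
Through Q4 2028: $33,590
Through Q1 2029: $43,660
Through Q2 2029: $44,340
Through Q3 2029: $51,990
Through Q4 2029: $54,280 ← exceeds threshold

Q4 2029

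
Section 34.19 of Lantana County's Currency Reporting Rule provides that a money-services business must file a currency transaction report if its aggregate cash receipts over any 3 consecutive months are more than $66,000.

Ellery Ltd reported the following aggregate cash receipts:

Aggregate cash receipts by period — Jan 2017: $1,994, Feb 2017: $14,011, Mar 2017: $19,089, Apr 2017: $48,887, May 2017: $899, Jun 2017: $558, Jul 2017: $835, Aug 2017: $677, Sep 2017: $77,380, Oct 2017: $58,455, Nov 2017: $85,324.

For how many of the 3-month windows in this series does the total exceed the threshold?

5

Jan 2017–Mar 2017: $1,994 + $14,011 + $19,089 = $35,094 (under)
Feb 2017–Apr 2017: $14,011 + $19,089 + $48,887 = $81,987 (over)
Mar 2017–May 2017: $19,089 + $48,887 + $899 = $68,875 (over)
Apr 2017–Jun 2017: $48,887 + $899 + $558 = $50,344 (under)
May 2017–Jul 2017: $899 + $558 + $835 = $2,292 (under)
Jun 2017–Aug 2017: $558 + $835 + $677 = $2,070 (under)
Jul 2017–Sep 2017: $835 + $677 + $77,380 = $78,892 (over)
Aug 2017–Oct 2017: $677 + $77,380 + $58,455 = $136,512 (over)
Sep 2017–Nov 2017: $77,380 + $58,455 + $85,324 = $221,159 (over)
5 windows exceed the threshold.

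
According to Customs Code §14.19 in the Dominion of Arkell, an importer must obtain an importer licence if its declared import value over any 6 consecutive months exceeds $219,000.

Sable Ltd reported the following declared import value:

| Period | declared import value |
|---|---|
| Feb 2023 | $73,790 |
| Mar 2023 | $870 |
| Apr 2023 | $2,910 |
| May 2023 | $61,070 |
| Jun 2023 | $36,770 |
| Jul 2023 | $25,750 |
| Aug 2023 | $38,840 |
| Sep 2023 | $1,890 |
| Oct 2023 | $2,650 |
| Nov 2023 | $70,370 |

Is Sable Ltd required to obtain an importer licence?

No

Feb 2023–Jul 2023: $73,790 + $870 + $2,910 + $61,070 + $36,770 + $25,750 = $201,160 (under)
Mar 2023–Aug 2023: $870 + $2,910 + $61,070 + $36,770 + $25,750 + $38,840 = $166,210 (under)
Apr 2023–Sep 2023: $2,910 + $61,070 + $36,770 + $25,750 + $38,840 + $1,890 = $167,230 (under)
May 2023–Oct 2023: $61,070 + $36,770 + $25,750 + $38,840 + $1,890 + $2,650 = $166,970 (under)
Jun 2023–Nov 2023: $36,770 + $25,750 + $38,840 + $1,890 + $2,650 + $70,370 = $176,270 (under)
No window exceeds $219,000.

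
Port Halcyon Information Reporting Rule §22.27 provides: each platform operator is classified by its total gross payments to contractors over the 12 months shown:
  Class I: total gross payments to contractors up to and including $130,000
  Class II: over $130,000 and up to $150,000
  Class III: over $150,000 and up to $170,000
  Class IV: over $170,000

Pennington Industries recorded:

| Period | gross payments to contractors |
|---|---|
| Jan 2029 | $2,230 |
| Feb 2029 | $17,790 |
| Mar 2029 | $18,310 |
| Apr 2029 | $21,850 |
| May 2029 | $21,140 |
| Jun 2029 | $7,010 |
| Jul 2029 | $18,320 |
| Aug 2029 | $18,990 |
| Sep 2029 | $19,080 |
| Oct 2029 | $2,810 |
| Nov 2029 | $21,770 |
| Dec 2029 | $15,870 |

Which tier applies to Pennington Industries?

Total gross payments to contractors: $2,230 + $17,790 + $18,310 + $21,850 + $21,140 + $7,010 + $18,320 + $18,990 + $19,080 + $2,810 + $21,770 + $15,870 = $185,170.
$185,170 > $170,000, so Class IV applies.

Class IV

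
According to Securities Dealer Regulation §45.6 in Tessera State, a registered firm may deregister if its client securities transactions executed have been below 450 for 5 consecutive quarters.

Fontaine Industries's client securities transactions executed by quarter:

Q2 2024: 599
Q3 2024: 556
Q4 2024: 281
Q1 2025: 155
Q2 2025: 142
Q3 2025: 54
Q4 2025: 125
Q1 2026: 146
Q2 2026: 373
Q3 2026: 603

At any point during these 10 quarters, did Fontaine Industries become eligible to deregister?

Quarters below 450: Q4 2024, Q1 2025, Q2 2025, Q3 2025, Q4 2025, Q1 2026, Q2 2026.
Longest run of consecutive quarters below the threshold: 7.
7 ≥ 5, so Fontaine Industries became eligible.

Yes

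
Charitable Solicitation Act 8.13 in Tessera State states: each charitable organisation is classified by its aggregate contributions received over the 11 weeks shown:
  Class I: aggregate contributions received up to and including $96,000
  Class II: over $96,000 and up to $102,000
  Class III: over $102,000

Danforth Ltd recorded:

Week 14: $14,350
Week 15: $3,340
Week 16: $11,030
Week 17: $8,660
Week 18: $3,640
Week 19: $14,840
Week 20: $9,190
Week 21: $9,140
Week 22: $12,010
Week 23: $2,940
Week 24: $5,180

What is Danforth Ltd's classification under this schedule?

Class I

Aggregate contributions received: $14,350 + $3,340 + $11,030 + $8,660 + $3,640 + $14,840 + $9,190 + $9,140 + $12,010 + $2,940 + $5,180 = $94,320.
$94,320 ≤ $96,000, so Class I applies.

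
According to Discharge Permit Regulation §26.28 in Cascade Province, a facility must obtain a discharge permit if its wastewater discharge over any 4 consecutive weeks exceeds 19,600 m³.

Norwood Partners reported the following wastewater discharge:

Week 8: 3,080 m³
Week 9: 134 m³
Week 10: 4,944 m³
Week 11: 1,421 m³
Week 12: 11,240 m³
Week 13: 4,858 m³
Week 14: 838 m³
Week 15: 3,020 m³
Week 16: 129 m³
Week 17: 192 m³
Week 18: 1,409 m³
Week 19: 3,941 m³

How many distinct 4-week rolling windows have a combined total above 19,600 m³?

2

Week 8–Week 11: 3,080 m³ + 134 m³ + 4,944 m³ + 1,421 m³ = 9,579 m³ (under)
Week 9–Week 12: 134 m³ + 4,944 m³ + 1,421 m³ + 11,240 m³ = 17,739 m³ (under)
Week 10–Week 13: 4,944 m³ + 1,421 m³ + 11,240 m³ + 4,858 m³ = 22,463 m³ (over)
Week 11–Week 14: 1,421 m³ + 11,240 m³ + 4,858 m³ + 838 m³ = 18,357 m³ (under)
Week 12–Week 15: 11,240 m³ + 4,858 m³ + 838 m³ + 3,020 m³ = 19,956 m³ (over)
Week 13–Week 16: 4,858 m³ + 838 m³ + 3,020 m³ + 129 m³ = 8,845 m³ (under)
Week 14–Week 17: 838 m³ + 3,020 m³ + 129 m³ + 192 m³ = 4,179 m³ (under)
Week 15–Week 18: 3,020 m³ + 129 m³ + 192 m³ + 1,409 m³ = 4,750 m³ (under)
Week 16–Week 19: 129 m³ + 192 m³ + 1,409 m³ + 3,941 m³ = 5,671 m³ (under)
2 windows exceed the threshold.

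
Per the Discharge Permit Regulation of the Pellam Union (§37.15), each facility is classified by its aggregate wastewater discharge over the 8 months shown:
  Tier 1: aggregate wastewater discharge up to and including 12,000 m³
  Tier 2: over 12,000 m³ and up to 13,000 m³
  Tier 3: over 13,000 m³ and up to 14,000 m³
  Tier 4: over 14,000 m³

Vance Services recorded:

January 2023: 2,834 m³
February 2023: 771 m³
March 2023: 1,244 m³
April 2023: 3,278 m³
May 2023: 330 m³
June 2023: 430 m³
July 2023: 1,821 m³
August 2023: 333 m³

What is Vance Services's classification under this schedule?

Aggregate wastewater discharge: 2,834 m³ + 771 m³ + 1,244 m³ + 3,278 m³ + 330 m³ + 430 m³ + 1,821 m³ + 333 m³ = 11,041 m³.
11,041 m³ ≤ 12,000 m³, so Tier 1 applies.

Tier 1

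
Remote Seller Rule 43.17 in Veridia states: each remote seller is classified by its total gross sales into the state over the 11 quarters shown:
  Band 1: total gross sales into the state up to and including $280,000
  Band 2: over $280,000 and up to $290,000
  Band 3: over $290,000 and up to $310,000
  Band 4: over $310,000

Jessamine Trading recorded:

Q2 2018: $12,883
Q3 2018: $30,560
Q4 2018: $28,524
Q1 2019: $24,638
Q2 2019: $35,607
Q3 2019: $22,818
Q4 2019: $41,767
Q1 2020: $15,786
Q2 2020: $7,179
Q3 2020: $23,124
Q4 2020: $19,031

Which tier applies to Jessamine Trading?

Total gross sales into the state: $12,883 + $30,560 + $28,524 + $24,638 + $35,607 + $22,818 + $41,767 + $15,786 + $7,179 + $23,124 + $19,031 = $261,917.
$261,917 ≤ $280,000, so Band 1 applies.

Band 1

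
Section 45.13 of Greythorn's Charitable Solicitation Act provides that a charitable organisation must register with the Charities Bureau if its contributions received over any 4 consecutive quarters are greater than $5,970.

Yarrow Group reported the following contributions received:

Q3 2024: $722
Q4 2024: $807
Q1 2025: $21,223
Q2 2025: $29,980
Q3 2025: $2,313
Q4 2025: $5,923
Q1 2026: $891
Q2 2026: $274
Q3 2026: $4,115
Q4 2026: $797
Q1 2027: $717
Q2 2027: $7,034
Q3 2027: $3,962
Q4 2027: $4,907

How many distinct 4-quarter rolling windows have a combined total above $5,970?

10

Q3 2024–Q2 2025: $722 + $807 + $21,223 + $29,980 = $52,732 (over)
Q4 2024–Q3 2025: $807 + $21,223 + $29,980 + $2,313 = $54,323 (over)
Q1 2025–Q4 2025: $21,223 + $29,980 + $2,313 + $5,923 = $59,439 (over)
Q2 2025–Q1 2026: $29,980 + $2,313 + $5,923 + $891 = $39,107 (over)
Q3 2025–Q2 2026: $2,313 + $5,923 + $891 + $274 = $9,401 (over)
Q4 2025–Q3 2026: $5,923 + $891 + $274 + $4,115 = $11,203 (over)
Q1 2026–Q4 2026: $891 + $274 + $4,115 + $797 = $6,077 (over)
Q2 2026–Q1 2027: $274 + $4,115 + $797 + $717 = $5,903 (under)
Q3 2026–Q2 2027: $4,115 + $797 + $717 + $7,034 = $12,663 (over)
Q4 2026–Q3 2027: $797 + $717 + $7,034 + $3,962 = $12,510 (over)
Q1 2027–Q4 2027: $717 + $7,034 + $3,962 + $4,907 = $16,620 (over)
10 windows exceed the threshold.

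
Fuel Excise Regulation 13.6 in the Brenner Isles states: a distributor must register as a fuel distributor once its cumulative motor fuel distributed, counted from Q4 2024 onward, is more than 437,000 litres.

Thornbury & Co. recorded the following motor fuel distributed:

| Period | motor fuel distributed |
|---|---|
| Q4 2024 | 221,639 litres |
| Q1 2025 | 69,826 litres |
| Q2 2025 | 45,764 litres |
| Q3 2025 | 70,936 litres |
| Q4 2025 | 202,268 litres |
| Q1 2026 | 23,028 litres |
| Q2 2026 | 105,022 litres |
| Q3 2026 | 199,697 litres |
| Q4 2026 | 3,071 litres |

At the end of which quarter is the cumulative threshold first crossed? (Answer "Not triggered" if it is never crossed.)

Through Q4 2024: 221,639 litres
Through Q1 2025: 291,465 litres
Through Q2 2025: 337,229 litres
Through Q3 2025: 408,165 litres
Through Q4 2025: 610,433 litres ← exceeds threshold

Q4 2025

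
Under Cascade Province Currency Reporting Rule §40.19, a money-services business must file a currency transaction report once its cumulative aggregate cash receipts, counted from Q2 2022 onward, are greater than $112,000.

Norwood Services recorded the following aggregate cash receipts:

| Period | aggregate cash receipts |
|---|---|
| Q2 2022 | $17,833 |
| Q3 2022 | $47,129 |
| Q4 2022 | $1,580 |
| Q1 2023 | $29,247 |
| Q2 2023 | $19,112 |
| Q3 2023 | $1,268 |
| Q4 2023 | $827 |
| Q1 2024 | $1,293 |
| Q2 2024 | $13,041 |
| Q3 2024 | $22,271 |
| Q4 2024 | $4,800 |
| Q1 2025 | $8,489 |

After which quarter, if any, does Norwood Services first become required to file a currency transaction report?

Through Q2 2022: $17,833
Through Q3 2022: $64,962
Through Q4 2022: $66,542
Through Q1 2023: $95,789
Through Q2 2023: $114,901 ← exceeds threshold

Q2 2023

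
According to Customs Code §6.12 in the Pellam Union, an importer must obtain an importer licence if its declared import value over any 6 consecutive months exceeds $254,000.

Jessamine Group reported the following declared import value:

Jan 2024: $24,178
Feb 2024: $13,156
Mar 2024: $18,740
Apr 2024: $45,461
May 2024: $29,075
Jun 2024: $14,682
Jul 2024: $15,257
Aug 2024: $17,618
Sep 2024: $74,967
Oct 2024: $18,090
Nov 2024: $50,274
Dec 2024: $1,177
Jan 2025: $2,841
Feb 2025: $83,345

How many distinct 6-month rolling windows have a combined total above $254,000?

0

Jan 2024–Jun 2024: $24,178 + $13,156 + $18,740 + $45,461 + $29,075 + $14,682 = $145,292 (under)
Feb 2024–Jul 2024: $13,156 + $18,740 + $45,461 + $29,075 + $14,682 + $15,257 = $136,371 (under)
Mar 2024–Aug 2024: $18,740 + $45,461 + $29,075 + $14,682 + $15,257 + $17,618 = $140,833 (under)
Apr 2024–Sep 2024: $45,461 + $29,075 + $14,682 + $15,257 + $17,618 + $74,967 = $197,060 (under)
May 2024–Oct 2024: $29,075 + $14,682 + $15,257 + $17,618 + $74,967 + $18,090 = $169,689 (under)
Jun 2024–Nov 2024: $14,682 + $15,257 + $17,618 + $74,967 + $18,090 + $50,274 = $190,888 (under)
Jul 2024–Dec 2024: $15,257 + $17,618 + $74,967 + $18,090 + $50,274 + $1,177 = $177,383 (under)
Aug 2024–Jan 2025: $17,618 + $74,967 + $18,090 + $50,274 + $1,177 + $2,841 = $164,967 (under)
Sep 2024–Feb 2025: $74,967 + $18,090 + $50,274 + $1,177 + $2,841 + $83,345 = $230,694 (under)
0 windows exceed the threshold.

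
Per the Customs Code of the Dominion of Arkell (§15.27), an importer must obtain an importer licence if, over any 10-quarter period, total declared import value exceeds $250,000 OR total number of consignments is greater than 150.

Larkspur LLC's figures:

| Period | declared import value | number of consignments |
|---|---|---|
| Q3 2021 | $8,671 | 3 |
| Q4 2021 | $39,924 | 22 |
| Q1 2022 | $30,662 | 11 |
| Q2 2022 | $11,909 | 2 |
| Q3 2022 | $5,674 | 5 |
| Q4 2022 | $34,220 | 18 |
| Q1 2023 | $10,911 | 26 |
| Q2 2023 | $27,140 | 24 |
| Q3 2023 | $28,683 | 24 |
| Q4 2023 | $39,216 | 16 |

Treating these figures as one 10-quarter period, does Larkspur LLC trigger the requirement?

Total declared import value: $8,671 + $39,924 + $30,662 + $11,909 + $5,674 + $34,220 + $10,911 + $27,140 + $28,683 + $39,216 = $237,010 (≤ $250,000).
Total number of consignments: 3 + 22 + 11 + 2 + 5 + 18 + 26 + 24 + 24 + 16 = 151 (> 150).
The test is 'or': at least one threshold is exceeded.

Yes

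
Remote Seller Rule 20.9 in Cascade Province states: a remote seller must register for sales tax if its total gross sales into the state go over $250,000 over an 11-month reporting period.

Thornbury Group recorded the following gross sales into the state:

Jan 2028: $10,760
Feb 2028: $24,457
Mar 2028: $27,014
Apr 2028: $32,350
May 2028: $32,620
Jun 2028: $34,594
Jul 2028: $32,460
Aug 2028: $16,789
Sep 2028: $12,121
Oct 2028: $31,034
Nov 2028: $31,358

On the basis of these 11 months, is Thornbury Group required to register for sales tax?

Total gross sales into the state: $10,760 + $24,457 + $27,014 + $32,350 + $32,620 + $34,594 + $32,460 + $16,789 + $12,121 + $31,034 + $31,358 = $285,557.
$285,557 > $250,000, so the threshold is exceeded.

Yes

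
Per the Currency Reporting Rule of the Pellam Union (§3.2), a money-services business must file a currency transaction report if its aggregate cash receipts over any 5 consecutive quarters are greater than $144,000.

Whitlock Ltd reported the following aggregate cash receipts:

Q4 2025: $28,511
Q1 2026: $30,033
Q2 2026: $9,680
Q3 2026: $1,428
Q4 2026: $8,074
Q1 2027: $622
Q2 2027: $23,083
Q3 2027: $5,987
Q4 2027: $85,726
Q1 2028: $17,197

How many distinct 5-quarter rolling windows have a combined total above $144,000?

Q4 2025–Q4 2026: $28,511 + $30,033 + $9,680 + $1,428 + $8,074 = $77,726 (under)
Q1 2026–Q1 2027: $30,033 + $9,680 + $1,428 + $8,074 + $622 = $49,837 (under)
Q2 2026–Q2 2027: $9,680 + $1,428 + $8,074 + $622 + $23,083 = $42,887 (under)
Q3 2026–Q3 2027: $1,428 + $8,074 + $622 + $23,083 + $5,987 = $39,194 (under)
Q4 2026–Q4 2027: $8,074 + $622 + $23,083 + $5,987 + $85,726 = $123,492 (under)
Q1 2027–Q1 2028: $622 + $23,083 + $5,987 + $85,726 + $17,197 = $132,615 (under)
0 windows exceed the threshold.

0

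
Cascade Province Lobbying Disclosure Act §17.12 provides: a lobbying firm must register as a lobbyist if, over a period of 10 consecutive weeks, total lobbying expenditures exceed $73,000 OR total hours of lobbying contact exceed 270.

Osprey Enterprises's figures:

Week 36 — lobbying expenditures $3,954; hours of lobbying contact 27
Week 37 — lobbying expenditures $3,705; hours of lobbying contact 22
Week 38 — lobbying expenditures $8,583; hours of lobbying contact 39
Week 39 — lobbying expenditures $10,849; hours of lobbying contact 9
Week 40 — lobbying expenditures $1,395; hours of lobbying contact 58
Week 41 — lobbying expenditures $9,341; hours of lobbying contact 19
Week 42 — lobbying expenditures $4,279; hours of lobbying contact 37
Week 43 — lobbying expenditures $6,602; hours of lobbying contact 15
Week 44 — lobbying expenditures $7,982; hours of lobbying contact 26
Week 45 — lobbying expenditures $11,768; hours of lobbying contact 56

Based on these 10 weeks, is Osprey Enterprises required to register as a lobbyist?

Yes

Total lobbying expenditures: $3,954 + $3,705 + $8,583 + $10,849 + $1,395 + $9,341 + $4,279 + $6,602 + $7,982 + $11,768 = $68,458 (≤ $73,000).
Total hours of lobbying contact: 27 + 22 + 39 + 9 + 58 + 19 + 37 + 15 + 26 + 56 = 308 (> 270).
The test is 'or': at least one threshold is exceeded.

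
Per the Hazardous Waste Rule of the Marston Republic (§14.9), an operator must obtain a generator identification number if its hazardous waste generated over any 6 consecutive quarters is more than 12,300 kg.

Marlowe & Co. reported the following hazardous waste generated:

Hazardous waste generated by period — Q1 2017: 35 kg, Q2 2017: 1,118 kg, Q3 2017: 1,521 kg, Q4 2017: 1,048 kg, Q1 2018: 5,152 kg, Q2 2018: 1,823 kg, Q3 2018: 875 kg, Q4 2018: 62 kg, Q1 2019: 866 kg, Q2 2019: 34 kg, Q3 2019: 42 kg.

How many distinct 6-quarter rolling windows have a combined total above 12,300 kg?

Q1 2017–Q2 2018: 35 kg + 1,118 kg + 1,521 kg + 1,048 kg + 5,152 kg + 1,823 kg = 10,697 kg (under)
Q2 2017–Q3 2018: 1,118 kg + 1,521 kg + 1,048 kg + 5,152 kg + 1,823 kg + 875 kg = 11,537 kg (under)
Q3 2017–Q4 2018: 1,521 kg + 1,048 kg + 5,152 kg + 1,823 kg + 875 kg + 62 kg = 10,481 kg (under)
Q4 2017–Q1 2019: 1,048 kg + 5,152 kg + 1,823 kg + 875 kg + 62 kg + 866 kg = 9,826 kg (under)
Q1 2018–Q2 2019: 5,152 kg + 1,823 kg + 875 kg + 62 kg + 866 kg + 34 kg = 8,812 kg (under)
Q2 2018–Q3 2019: 1,823 kg + 875 kg + 62 kg + 866 kg + 34 kg + 42 kg = 3,702 kg (under)
0 windows exceed the threshold.

0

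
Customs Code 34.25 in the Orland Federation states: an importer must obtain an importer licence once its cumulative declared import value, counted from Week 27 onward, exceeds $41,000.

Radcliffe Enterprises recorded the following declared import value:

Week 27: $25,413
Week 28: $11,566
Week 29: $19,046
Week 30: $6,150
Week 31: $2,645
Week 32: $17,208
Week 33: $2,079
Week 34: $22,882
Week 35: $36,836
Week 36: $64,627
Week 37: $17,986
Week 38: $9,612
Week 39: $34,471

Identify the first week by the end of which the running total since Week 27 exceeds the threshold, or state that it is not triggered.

Week 29

Through Week 27: $25,413
Through Week 28: $36,979
Through Week 29: $56,025 ← exceeds threshold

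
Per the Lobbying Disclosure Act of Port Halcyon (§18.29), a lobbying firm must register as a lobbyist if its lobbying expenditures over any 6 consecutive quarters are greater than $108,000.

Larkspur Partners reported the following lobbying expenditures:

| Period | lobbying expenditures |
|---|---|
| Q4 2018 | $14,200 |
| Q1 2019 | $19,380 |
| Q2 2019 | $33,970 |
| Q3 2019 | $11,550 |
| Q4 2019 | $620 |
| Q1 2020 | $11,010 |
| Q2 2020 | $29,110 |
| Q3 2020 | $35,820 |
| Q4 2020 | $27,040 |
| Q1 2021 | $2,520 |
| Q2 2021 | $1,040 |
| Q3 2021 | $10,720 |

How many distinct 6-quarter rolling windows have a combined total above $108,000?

2

Q4 2018–Q1 2020: $14,200 + $19,380 + $33,970 + $11,550 + $620 + $11,010 = $90,730 (under)
Q1 2019–Q2 2020: $19,380 + $33,970 + $11,550 + $620 + $11,010 + $29,110 = $105,640 (under)
Q2 2019–Q3 2020: $33,970 + $11,550 + $620 + $11,010 + $29,110 + $35,820 = $122,080 (over)
Q3 2019–Q4 2020: $11,550 + $620 + $11,010 + $29,110 + $35,820 + $27,040 = $115,150 (over)
Q4 2019–Q1 2021: $620 + $11,010 + $29,110 + $35,820 + $27,040 + $2,520 = $106,120 (under)
Q1 2020–Q2 2021: $11,010 + $29,110 + $35,820 + $27,040 + $2,520 + $1,040 = $106,540 (under)
Q2 2020–Q3 2021: $29,110 + $35,820 + $27,040 + $2,520 + $1,040 + $10,720 = $106,250 (under)
2 windows exceed the threshold.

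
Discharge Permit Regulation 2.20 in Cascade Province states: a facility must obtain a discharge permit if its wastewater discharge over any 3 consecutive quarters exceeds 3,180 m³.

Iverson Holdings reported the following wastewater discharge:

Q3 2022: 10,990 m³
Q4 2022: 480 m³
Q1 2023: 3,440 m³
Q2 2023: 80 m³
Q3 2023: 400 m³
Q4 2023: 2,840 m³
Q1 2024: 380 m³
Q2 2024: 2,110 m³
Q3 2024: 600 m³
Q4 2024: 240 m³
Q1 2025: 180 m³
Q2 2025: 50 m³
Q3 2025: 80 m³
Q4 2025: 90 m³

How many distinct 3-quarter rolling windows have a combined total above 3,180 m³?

Q3 2022–Q1 2023: 10,990 m³ + 480 m³ + 3,440 m³ = 14,910 m³ (over)
Q4 2022–Q2 2023: 480 m³ + 3,440 m³ + 80 m³ = 4,000 m³ (over)
Q1 2023–Q3 2023: 3,440 m³ + 80 m³ + 400 m³ = 3,920 m³ (over)
Q2 2023–Q4 2023: 80 m³ + 400 m³ + 2,840 m³ = 3,320 m³ (over)
Q3 2023–Q1 2024: 400 m³ + 2,840 m³ + 380 m³ = 3,620 m³ (over)
Q4 2023–Q2 2024: 2,840 m³ + 380 m³ + 2,110 m³ = 5,330 m³ (over)
Q1 2024–Q3 2024: 380 m³ + 2,110 m³ + 600 m³ = 3,090 m³ (under)
Q2 2024–Q4 2024: 2,110 m³ + 600 m³ + 240 m³ = 2,950 m³ (under)
Q3 2024–Q1 2025: 600 m³ + 240 m³ + 180 m³ = 1,020 m³ (under)
Q4 2024–Q2 2025: 240 m³ + 180 m³ + 50 m³ = 470 m³ (under)
Q1 2025–Q3 2025: 180 m³ + 50 m³ + 80 m³ = 310 m³ (under)
Q2 2025–Q4 2025: 50 m³ + 80 m³ + 90 m³ = 220 m³ (under)
6 windows exceed the threshold.

6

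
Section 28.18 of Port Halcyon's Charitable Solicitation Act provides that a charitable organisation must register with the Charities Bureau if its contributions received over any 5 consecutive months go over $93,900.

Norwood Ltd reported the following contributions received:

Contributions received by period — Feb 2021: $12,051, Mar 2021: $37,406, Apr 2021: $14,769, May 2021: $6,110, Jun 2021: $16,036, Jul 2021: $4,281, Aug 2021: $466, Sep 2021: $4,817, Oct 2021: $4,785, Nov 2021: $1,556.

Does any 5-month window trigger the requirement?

No

Feb 2021–Jun 2021: $12,051 + $37,406 + $14,769 + $6,110 + $16,036 = $86,372 (under)
Mar 2021–Jul 2021: $37,406 + $14,769 + $6,110 + $16,036 + $4,281 = $78,602 (under)
Apr 2021–Aug 2021: $14,769 + $6,110 + $16,036 + $4,281 + $466 = $41,662 (under)
May 2021–Sep 2021: $6,110 + $16,036 + $4,281 + $466 + $4,817 = $31,710 (under)
Jun 2021–Oct 2021: $16,036 + $4,281 + $466 + $4,817 + $4,785 = $30,385 (under)
Jul 2021–Nov 2021: $4,281 + $466 + $4,817 + $4,785 + $1,556 = $15,905 (under)
No window exceeds $93,900.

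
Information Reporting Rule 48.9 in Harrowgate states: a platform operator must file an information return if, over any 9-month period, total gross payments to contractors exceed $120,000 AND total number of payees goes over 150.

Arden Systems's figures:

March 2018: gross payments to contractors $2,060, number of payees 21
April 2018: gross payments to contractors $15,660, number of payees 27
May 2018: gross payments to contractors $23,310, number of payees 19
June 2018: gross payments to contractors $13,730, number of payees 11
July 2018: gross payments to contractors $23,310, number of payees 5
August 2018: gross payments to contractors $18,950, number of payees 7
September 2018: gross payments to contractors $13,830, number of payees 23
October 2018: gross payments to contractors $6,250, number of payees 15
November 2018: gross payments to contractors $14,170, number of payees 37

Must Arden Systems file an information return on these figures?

Total gross payments to contractors: $2,060 + $15,660 + $23,310 + $13,730 + $23,310 + $18,950 + $13,830 + $6,250 + $14,170 = $131,270 (> $120,000).
Total number of payees: 21 + 27 + 19 + 11 + 5 + 7 + 23 + 15 + 37 = 165 (> 150).
The test is 'and': both thresholds are exceeded.

Yes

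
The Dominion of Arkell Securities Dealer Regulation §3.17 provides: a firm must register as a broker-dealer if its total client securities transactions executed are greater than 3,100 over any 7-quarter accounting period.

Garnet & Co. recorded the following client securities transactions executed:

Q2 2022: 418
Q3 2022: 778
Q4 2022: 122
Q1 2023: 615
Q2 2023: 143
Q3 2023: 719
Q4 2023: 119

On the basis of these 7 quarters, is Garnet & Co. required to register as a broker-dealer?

No

Total client securities transactions executed: 418 + 778 + 122 + 615 + 143 + 719 + 119 = 2,914.
2,914 ≤ 3,100, so the threshold is not exceeded.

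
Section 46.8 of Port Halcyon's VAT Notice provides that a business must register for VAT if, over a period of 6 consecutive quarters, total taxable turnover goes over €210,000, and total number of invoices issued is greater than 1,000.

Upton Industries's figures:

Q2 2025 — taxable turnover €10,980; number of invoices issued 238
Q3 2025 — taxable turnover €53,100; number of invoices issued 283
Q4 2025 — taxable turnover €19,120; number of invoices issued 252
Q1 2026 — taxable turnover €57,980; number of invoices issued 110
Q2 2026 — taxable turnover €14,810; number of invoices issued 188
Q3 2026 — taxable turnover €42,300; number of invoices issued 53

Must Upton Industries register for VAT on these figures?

No

Total taxable turnover: €10,980 + €53,100 + €19,120 + €57,980 + €14,810 + €42,300 = €198,290 (≤ €210,000).
Total number of invoices issued: 238 + 283 + 252 + 110 + 188 + 53 = 1,124 (> 1,000).
The test is 'and': the rule requires both, and at least one is not exceeded.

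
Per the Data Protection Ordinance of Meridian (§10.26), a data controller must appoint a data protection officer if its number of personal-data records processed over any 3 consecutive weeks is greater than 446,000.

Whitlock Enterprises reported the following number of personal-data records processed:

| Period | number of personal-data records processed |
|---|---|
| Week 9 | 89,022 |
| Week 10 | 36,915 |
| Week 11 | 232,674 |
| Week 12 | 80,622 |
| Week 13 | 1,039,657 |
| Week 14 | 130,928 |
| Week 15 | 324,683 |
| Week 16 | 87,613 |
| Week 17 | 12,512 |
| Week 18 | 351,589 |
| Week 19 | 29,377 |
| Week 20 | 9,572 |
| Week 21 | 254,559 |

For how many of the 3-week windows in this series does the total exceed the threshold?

5

Week 9–Week 11: 89,022 + 36,915 + 232,674 = 358,611 (under)
Week 10–Week 12: 36,915 + 232,674 + 80,622 = 350,211 (under)
Week 11–Week 13: 232,674 + 80,622 + 1,039,657 = 1,352,953 (over)
Week 12–Week 14: 80,622 + 1,039,657 + 130,928 = 1,251,207 (over)
Week 13–Week 15: 1,039,657 + 130,928 + 324,683 = 1,495,268 (over)
Week 14–Week 16: 130,928 + 324,683 + 87,613 = 543,224 (over)
Week 15–Week 17: 324,683 + 87,613 + 12,512 = 424,808 (under)
Week 16–Week 18: 87,613 + 12,512 + 351,589 = 451,714 (over)
Week 17–Week 19: 12,512 + 351,589 + 29,377 = 393,478 (under)
Week 18–Week 20: 351,589 + 29,377 + 9,572 = 390,538 (under)
Week 19–Week 21: 29,377 + 9,572 + 254,559 = 293,508 (under)
5 windows exceed the threshold.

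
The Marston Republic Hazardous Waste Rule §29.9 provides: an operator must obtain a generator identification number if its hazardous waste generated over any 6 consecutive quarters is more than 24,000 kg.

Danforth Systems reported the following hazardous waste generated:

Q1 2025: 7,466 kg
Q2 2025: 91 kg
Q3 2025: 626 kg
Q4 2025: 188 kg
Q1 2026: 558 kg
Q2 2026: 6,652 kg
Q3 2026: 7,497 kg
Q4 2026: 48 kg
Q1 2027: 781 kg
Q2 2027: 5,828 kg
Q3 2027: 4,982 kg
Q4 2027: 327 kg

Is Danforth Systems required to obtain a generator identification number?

Yes

Q1 2025–Q2 2026: 7,466 kg + 91 kg + 626 kg + 188 kg + 558 kg + 6,652 kg = 15,581 kg (under)
Q2 2025–Q3 2026: 91 kg + 626 kg + 188 kg + 558 kg + 6,652 kg + 7,497 kg = 15,612 kg (under)
Q3 2025–Q4 2026: 626 kg + 188 kg + 558 kg + 6,652 kg + 7,497 kg + 48 kg = 15,569 kg (under)
Q4 2025–Q1 2027: 188 kg + 558 kg + 6,652 kg + 7,497 kg + 48 kg + 781 kg = 15,724 kg (under)
Q1 2026–Q2 2027: 558 kg + 6,652 kg + 7,497 kg + 48 kg + 781 kg + 5,828 kg = 21,364 kg (under)
Q2 2026–Q3 2027: 6,652 kg + 7,497 kg + 48 kg + 781 kg + 5,828 kg + 4,982 kg = 25,788 kg (over)
Q3 2026–Q4 2027: 7,497 kg + 48 kg + 781 kg + 5,828 kg + 4,982 kg + 327 kg = 19,463 kg (under)
At least one window exceeds 24,000 kg.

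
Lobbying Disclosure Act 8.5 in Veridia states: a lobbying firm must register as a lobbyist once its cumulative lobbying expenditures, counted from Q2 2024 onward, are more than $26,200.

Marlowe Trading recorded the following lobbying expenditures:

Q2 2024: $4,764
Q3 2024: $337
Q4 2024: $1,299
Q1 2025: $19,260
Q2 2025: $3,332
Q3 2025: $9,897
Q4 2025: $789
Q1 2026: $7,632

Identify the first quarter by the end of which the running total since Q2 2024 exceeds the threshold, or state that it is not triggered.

Q2 2025

Through Q2 2024: $4,764
Through Q3 2024: $5,101
Through Q4 2024: $6,400
Through Q1 2025: $25,660
Through Q2 2025: $28,992 ← exceeds threshold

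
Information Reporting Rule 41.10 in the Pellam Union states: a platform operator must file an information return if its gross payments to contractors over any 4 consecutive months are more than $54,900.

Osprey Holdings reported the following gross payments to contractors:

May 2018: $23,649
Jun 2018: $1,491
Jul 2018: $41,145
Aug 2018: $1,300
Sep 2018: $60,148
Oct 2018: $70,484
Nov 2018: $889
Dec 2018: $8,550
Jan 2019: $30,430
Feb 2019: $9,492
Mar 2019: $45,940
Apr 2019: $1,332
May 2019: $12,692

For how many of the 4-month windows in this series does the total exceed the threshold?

May 2018–Aug 2018: $23,649 + $1,491 + $41,145 + $1,300 = $67,585 (over)
Jun 2018–Sep 2018: $1,491 + $41,145 + $1,300 + $60,148 = $104,084 (over)
Jul 2018–Oct 2018: $41,145 + $1,300 + $60,148 + $70,484 = $173,077 (over)
Aug 2018–Nov 2018: $1,300 + $60,148 + $70,484 + $889 = $132,821 (over)
Sep 2018–Dec 2018: $60,148 + $70,484 + $889 + $8,550 = $140,071 (over)
Oct 2018–Jan 2019: $70,484 + $889 + $8,550 + $30,430 = $110,353 (over)
Nov 2018–Feb 2019: $889 + $8,550 + $30,430 + $9,492 = $49,361 (under)
Dec 2018–Mar 2019: $8,550 + $30,430 + $9,492 + $45,940 = $94,412 (over)
Jan 2019–Apr 2019: $30,430 + $9,492 + $45,940 + $1,332 = $87,194 (over)
Feb 2019–May 2019: $9,492 + $45,940 + $1,332 + $12,692 = $69,456 (over)
9 windows exceed the threshold.

9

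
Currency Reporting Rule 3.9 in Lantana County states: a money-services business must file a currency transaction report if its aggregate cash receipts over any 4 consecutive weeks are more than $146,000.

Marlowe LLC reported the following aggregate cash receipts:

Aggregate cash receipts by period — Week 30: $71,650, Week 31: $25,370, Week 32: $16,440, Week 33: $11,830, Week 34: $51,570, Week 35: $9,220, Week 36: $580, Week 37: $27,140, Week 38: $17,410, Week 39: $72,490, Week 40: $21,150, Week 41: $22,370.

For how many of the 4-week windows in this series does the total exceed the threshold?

Week 30–Week 33: $71,650 + $25,370 + $16,440 + $11,830 = $125,290 (under)
Week 31–Week 34: $25,370 + $16,440 + $11,830 + $51,570 = $105,210 (under)
Week 32–Week 35: $16,440 + $11,830 + $51,570 + $9,220 = $89,060 (under)
Week 33–Week 36: $11,830 + $51,570 + $9,220 + $580 = $73,200 (under)
Week 34–Week 37: $51,570 + $9,220 + $580 + $27,140 = $88,510 (under)
Week 35–Week 38: $9,220 + $580 + $27,140 + $17,410 = $54,350 (under)
Week 36–Week 39: $580 + $27,140 + $17,410 + $72,490 = $117,620 (under)
Week 37–Week 40: $27,140 + $17,410 + $72,490 + $21,150 = $138,190 (under)
Week 38–Week 41: $17,410 + $72,490 + $21,150 + $22,370 = $133,420 (under)
0 windows exceed the threshold.

0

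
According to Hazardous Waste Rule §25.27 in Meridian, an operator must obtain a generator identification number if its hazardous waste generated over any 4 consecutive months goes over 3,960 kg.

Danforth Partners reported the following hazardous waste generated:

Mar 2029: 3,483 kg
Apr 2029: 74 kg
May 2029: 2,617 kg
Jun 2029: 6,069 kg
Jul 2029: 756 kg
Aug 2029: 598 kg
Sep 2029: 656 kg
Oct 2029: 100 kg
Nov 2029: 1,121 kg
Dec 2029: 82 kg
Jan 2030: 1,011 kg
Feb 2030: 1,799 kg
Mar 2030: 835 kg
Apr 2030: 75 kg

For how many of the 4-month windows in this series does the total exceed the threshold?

5

Mar 2029–Jun 2029: 3,483 kg + 74 kg + 2,617 kg + 6,069 kg = 12,243 kg (over)
Apr 2029–Jul 2029: 74 kg + 2,617 kg + 6,069 kg + 756 kg = 9,516 kg (over)
May 2029–Aug 2029: 2,617 kg + 6,069 kg + 756 kg + 598 kg = 10,040 kg (over)
Jun 2029–Sep 2029: 6,069 kg + 756 kg + 598 kg + 656 kg = 8,079 kg (over)
Jul 2029–Oct 2029: 756 kg + 598 kg + 656 kg + 100 kg = 2,110 kg (under)
Aug 2029–Nov 2029: 598 kg + 656 kg + 100 kg + 1,121 kg = 2,475 kg (under)
Sep 2029–Dec 2029: 656 kg + 100 kg + 1,121 kg + 82 kg = 1,959 kg (under)
Oct 2029–Jan 2030: 100 kg + 1,121 kg + 82 kg + 1,011 kg = 2,314 kg (under)
Nov 2029–Feb 2030: 1,121 kg + 82 kg + 1,011 kg + 1,799 kg = 4,013 kg (over)
Dec 2029–Mar 2030: 82 kg + 1,011 kg + 1,799 kg + 835 kg = 3,727 kg (under)
Jan 2030–Apr 2030: 1,011 kg + 1,799 kg + 835 kg + 75 kg = 3,720 kg (under)
5 windows exceed the threshold.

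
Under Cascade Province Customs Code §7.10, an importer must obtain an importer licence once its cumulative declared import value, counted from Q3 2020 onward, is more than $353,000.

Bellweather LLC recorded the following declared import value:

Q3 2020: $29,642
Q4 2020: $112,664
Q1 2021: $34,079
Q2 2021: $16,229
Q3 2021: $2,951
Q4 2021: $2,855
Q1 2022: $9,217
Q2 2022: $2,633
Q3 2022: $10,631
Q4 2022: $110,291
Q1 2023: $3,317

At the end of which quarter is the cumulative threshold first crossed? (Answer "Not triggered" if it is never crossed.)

Through Q3 2020: $29,642
Through Q4 2020: $142,306
Through Q1 2021: $176,385
Through Q2 2021: $192,614
Through Q3 2021: $195,565
Through Q4 2021: $198,420
Through Q1 2022: $207,637
Through Q2 2022: $210,270
Through Q3 2022: $220,901
Through Q4 2022: $331,192
Through Q1 2023: $334,509
Final cumulative total $334,509 ≤ $353,000; the threshold is never exceeded.

Not triggered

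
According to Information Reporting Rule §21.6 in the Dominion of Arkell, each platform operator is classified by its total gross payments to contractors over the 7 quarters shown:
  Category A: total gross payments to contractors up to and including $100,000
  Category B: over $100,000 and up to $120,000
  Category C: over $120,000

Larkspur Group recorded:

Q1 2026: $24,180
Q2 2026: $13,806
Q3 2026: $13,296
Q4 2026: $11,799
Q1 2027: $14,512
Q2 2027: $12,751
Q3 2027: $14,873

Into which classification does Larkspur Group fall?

Category B

Total gross payments to contractors: $24,180 + $13,806 + $13,296 + $11,799 + $14,512 + $12,751 + $14,873 = $105,217.
$100,000 < $105,217 ≤ $120,000, so Category B applies.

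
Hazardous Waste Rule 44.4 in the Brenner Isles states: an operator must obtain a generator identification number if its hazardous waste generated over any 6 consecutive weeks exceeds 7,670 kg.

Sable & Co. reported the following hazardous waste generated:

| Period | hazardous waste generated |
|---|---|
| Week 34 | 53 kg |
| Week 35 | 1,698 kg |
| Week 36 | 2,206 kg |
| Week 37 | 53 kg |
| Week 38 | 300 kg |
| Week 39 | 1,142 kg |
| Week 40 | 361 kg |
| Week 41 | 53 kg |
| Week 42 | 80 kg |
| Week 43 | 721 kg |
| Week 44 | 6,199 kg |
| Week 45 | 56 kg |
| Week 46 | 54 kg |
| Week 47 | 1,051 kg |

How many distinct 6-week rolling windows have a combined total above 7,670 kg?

2

Week 34–Week 39: 53 kg + 1,698 kg + 2,206 kg + 53 kg + 300 kg + 1,142 kg = 5,452 kg (under)
Week 35–Week 40: 1,698 kg + 2,206 kg + 53 kg + 300 kg + 1,142 kg + 361 kg = 5,760 kg (under)
Week 36–Week 41: 2,206 kg + 53 kg + 300 kg + 1,142 kg + 361 kg + 53 kg = 4,115 kg (under)
Week 37–Week 42: 53 kg + 300 kg + 1,142 kg + 361 kg + 53 kg + 80 kg = 1,989 kg (under)
Week 38–Week 43: 300 kg + 1,142 kg + 361 kg + 53 kg + 80 kg + 721 kg = 2,657 kg (under)
Week 39–Week 44: 1,142 kg + 361 kg + 53 kg + 80 kg + 721 kg + 6,199 kg = 8,556 kg (over)
Week 40–Week 45: 361 kg + 53 kg + 80 kg + 721 kg + 6,199 kg + 56 kg = 7,470 kg (under)
Week 41–Week 46: 53 kg + 80 kg + 721 kg + 6,199 kg + 56 kg + 54 kg = 7,163 kg (under)
Week 42–Week 47: 80 kg + 721 kg + 6,199 kg + 56 kg + 54 kg + 1,051 kg = 8,161 kg (over)
2 windows exceed the threshold.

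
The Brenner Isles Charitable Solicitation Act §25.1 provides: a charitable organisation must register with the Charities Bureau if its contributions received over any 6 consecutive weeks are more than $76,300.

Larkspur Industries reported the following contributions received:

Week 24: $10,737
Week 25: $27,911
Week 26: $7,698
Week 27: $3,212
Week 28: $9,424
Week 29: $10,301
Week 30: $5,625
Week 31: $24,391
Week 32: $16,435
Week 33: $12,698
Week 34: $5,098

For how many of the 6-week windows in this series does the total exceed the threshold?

Week 24–Week 29: $10,737 + $27,911 + $7,698 + $3,212 + $9,424 + $10,301 = $69,283 (under)
Week 25–Week 30: $27,911 + $7,698 + $3,212 + $9,424 + $10,301 + $5,625 = $64,171 (under)
Week 26–Week 31: $7,698 + $3,212 + $9,424 + $10,301 + $5,625 + $24,391 = $60,651 (under)
Week 27–Week 32: $3,212 + $9,424 + $10,301 + $5,625 + $24,391 + $16,435 = $69,388 (under)
Week 28–Week 33: $9,424 + $10,301 + $5,625 + $24,391 + $16,435 + $12,698 = $78,874 (over)
Week 29–Week 34: $10,301 + $5,625 + $24,391 + $16,435 + $12,698 + $5,098 = $74,548 (under)
1 window exceeds the threshold.

1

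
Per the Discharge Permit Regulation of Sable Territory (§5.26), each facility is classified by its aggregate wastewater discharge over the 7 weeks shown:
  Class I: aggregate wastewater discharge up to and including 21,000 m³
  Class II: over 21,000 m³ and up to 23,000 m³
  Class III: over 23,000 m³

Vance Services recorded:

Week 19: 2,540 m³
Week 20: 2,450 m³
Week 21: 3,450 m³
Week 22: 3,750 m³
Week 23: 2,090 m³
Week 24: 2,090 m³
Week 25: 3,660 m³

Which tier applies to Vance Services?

Aggregate wastewater discharge: 2,540 m³ + 2,450 m³ + 3,450 m³ + 3,750 m³ + 2,090 m³ + 2,090 m³ + 3,660 m³ = 20,030 m³.
20,030 m³ ≤ 21,000 m³, so Class I applies.

Class I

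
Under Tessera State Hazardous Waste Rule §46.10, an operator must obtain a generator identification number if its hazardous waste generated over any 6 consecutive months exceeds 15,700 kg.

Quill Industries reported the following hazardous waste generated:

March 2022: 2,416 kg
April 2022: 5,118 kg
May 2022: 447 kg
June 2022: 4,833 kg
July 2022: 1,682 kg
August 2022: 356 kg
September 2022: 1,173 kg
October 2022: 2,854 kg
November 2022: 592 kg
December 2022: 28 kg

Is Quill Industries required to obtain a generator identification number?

March 2022–August 2022: 2,416 kg + 5,118 kg + 447 kg + 4,833 kg + 1,682 kg + 356 kg = 14,852 kg (under)
April 2022–September 2022: 5,118 kg + 447 kg + 4,833 kg + 1,682 kg + 356 kg + 1,173 kg = 13,609 kg (under)
May 2022–October 2022: 447 kg + 4,833 kg + 1,682 kg + 356 kg + 1,173 kg + 2,854 kg = 11,345 kg (under)
June 2022–November 2022: 4,833 kg + 1,682 kg + 356 kg + 1,173 kg + 2,854 kg + 592 kg = 11,490 kg (under)
July 2022–December 2022: 1,682 kg + 356 kg + 1,173 kg + 2,854 kg + 592 kg + 28 kg = 6,685 kg (under)
No window exceeds 15,700 kg.

No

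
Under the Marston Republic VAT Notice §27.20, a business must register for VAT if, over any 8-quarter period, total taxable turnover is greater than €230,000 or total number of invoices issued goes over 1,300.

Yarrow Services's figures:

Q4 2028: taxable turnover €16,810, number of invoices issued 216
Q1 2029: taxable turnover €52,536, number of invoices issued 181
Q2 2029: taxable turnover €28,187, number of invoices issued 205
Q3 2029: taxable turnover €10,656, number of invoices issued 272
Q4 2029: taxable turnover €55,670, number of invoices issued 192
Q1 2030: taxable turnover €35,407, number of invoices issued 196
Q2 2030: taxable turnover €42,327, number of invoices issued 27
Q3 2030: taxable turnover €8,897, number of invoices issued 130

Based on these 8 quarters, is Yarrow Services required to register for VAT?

Total taxable turnover: €16,810 + €52,536 + €28,187 + €10,656 + €55,670 + €35,407 + €42,327 + €8,897 = €250,490 (> €230,000).
Total number of invoices issued: 216 + 181 + 205 + 272 + 192 + 196 + 27 + 130 = 1,419 (> 1,300).
The test is 'or': at least one threshold is exceeded.

Yes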